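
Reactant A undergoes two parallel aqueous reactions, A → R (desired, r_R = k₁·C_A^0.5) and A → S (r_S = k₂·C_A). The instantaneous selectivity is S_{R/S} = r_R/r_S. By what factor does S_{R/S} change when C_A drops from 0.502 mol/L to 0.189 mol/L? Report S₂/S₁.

1.63

S_{R/S} = (k₁/k₂)·C_A^-0.5, so S₂/S₁ = (C_{A,2}/C_{A,1})^-0.5.
= (0.189/0.502)^(-0.5) = (0.3765)^(-0.5) = 1.63.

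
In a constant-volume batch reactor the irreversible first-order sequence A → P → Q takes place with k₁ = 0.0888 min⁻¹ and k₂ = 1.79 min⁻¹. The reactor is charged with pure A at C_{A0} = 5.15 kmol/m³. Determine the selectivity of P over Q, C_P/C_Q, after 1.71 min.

0.431

The intermediate concentration in a first-order A→B→C sequence is C_P = k₁C_{A0}(e^(−k₁t) − e^(−k₂t))/(k₂−k₁).
e^(−k₁t) = e^(−0.0888×1.71) = e^(−0.1518) = 0.8591; e^(−k₂t) = e^(−3.061) = 0.04685.
C_P = 0.0888×5.15/(1.79−0.0888) × (0.8591−0.04685) = 0.2688×0.8123 = 0.2184 kmol/m³.
C_A = C_{A0}e^(−k₁t) = 4.424 kmol/m³, so C_Q = C_{A0}−C_A−C_P = 0.5072 kmol/m³; C_P/C_Q = 0.431.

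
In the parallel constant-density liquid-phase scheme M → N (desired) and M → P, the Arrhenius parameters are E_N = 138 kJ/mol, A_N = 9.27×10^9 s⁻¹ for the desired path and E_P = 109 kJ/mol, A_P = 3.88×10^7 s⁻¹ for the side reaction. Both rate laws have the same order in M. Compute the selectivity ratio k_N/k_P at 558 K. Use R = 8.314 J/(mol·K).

k_N/k_P = (A_N/A_P)·exp[−(E_N−E_P)/(RT)] = (A_N/A_P)·exp[(E_P−E_N)/(RT)].
(E_P−E_N)/(RT) = (109−138)×10³/(8.314×558) = -29000/4639 = -6.251.
k_N/k_P = (9.27×10^9/3.88×10^7)·exp(-6.251) = 238.9 × 0.001928 = 0.461.
Since E_N > E_P, raising the temperature improves selectivity toward N.

0.461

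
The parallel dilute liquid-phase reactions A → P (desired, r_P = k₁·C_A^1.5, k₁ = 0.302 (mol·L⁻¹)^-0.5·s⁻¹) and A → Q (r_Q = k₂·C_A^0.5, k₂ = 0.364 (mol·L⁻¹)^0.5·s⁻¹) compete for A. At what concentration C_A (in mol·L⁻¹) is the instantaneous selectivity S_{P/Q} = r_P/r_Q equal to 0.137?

S_{P/Q} = (k₁/k₂)·C_A ⇒ C_A = S·k₂/k₁.
= 0.137×0.364/0.302 = 0.165 mol·L⁻¹.

0.165 mol·L⁻¹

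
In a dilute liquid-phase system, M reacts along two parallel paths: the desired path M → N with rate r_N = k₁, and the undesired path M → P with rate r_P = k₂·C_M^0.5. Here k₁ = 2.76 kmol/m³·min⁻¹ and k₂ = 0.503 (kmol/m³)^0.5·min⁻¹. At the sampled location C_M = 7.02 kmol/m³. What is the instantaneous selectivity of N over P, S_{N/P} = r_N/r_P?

2.07

S_{N/P} = r_N/r_P = (k₁)/(k₂·C_M^0.5) = (k₁/k₂)·C_M^-0.5.
= (2.76) / (0.503×7.020^0.5) = 2.760/1.333 = 2.07.
The undesired path is higher order in M, so low C_M (CSTR or dilute feed) favours N.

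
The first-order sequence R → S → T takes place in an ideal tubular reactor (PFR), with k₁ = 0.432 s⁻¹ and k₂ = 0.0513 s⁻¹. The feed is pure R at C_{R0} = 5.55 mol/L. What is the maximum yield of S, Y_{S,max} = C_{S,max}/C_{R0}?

At the optimum, C_{S,max}/C_{R0} = (k₁/k₂)^[k₂/(k₂−k₁)].
= (0.432/0.0513)^(0.0513/(0.0513−0.432)) = (8.421)^(-0.1348) = 0.7504.

0.750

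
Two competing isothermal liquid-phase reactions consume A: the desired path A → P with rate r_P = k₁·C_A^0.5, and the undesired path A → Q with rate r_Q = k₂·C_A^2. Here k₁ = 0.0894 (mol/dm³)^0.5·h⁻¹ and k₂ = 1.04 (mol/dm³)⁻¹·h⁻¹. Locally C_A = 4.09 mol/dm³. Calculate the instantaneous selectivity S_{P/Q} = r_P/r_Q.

0.0104

S_{P/Q} = r_P/r_Q = (k₁·C_A^0.5)/(k₂·C_A^2) = (k₁/k₂)·C_A^-1.5.
= (0.0894×4.090^0.5) / (1.04×4.090^2) = 0.1808/17.40 = 0.0104.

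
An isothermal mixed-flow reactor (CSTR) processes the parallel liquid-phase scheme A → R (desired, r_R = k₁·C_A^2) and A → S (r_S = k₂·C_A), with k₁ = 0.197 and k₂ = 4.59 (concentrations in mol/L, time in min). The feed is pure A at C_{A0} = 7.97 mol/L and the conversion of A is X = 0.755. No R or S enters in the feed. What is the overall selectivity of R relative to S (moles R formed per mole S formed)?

0.0838

Exit C_A = C_{A0}(1−X) = 7.97×0.245 = 1.953 mol/L.
A CSTR operates uniformly at the exit composition, giving r_R = 0.7511 and r_S = 8.963 (each k·C_A^n at C_A = 1.953).
Overall selectivity = C_R/C_S = r_Rτ/(r_Sτ) = r_R/r_S = 0.0838.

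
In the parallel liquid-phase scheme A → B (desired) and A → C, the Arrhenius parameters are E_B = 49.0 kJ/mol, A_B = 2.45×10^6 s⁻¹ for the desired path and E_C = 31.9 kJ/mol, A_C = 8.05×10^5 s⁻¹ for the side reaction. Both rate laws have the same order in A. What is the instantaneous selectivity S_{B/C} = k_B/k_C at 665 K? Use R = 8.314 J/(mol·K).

0.138

Since both paths have the same order in A, the concentration cancels and S_{B/C} = k_B/k_C = (A_B/A_C)·exp[(E_C−E_B)/(RT)].
(E_C−E_B)/(RT) = (31.9−49.0)×10³/(8.314×665) = -17100/5529 = -3.093.
k_B/k_C = (2.45×10^6/8.05×10^5)·exp(-3.093) = 3.043 × 0.04537 = 0.138.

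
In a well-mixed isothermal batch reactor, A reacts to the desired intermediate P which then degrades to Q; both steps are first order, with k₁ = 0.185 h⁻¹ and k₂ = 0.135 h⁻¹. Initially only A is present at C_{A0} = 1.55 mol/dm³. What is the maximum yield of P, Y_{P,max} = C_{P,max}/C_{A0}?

0.427

At the optimum, C_{P,max}/C_{A0} = (k₁/k₂)^[k₂/(k₂−k₁)].
= (0.185/0.135)^(0.135/(0.135−0.185)) = (1.370)^(-2.700) = 0.4271.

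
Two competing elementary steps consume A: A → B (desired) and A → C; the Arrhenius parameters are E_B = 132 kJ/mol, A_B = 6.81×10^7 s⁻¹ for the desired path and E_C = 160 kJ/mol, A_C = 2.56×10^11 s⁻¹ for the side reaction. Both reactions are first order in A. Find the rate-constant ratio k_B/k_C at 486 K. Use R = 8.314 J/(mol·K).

Since both paths have the same order in A, the concentration cancels and S_{B/C} = k_B/k_C = (A_B/A_C)·exp[(E_C−E_B)/(RT)].
(E_C−E_B)/(RT) = (160−132)×10³/(8.314×486) = 28000/4041 = 6.930.
k_B/k_C = (6.81×10^7/2.56×10^11)·exp(6.930) = 2.660×10^-4 × 1022 = 0.272.
Since E_B < E_C, lowering the temperature improves selectivity toward B.

0.272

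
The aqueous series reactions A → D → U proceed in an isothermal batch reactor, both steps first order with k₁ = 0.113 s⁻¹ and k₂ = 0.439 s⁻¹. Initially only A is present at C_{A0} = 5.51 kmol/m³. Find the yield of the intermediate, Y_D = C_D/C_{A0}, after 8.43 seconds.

For first-order series with pure A initially, C_D(t) = k₁C_{A0}/(k₂−k₁)·(e^(−k₁t) − e^(−k₂t)).
e^(−k₁t) = e^(−0.113×8.43) = e^(−0.9526) = 0.3857; e^(−k₂t) = e^(−3.701) = 0.02470.
C_D = 0.113×5.51/(0.439−0.113) × (0.3857−0.02470) = 1.910×0.3610 = 0.6895 kmol/m³.
Y_D = C_D/C_{A0} = 0.6895/5.51 = 0.125.

0.125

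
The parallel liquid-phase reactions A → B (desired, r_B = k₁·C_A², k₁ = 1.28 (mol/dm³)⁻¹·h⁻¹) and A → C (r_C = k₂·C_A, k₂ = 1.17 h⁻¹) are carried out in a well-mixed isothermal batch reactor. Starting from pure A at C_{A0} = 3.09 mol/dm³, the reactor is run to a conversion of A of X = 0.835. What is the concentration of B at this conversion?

C_A = C_{A0}(1−X) = 0.5099 mol/dm³.
Along a PFR/batch, dC_C/dC_A = −r_C/(r_B+r_C) = −k₂/(k₂+k₁·C_A).
Integrating from C_{A0} to C_A: C_C = (1.17/1.28)·ln[(1.17+1.28·3.09)/(1.17+1.28·0.510)] = 0.9141·ln(5.125/1.823) = 0.9451 mol/dm³.
Then C_B = (C_{A0}−C_A) − C_C = 2.580 − 0.9451 = 1.635 mol/dm³.

1.64 mol/dm³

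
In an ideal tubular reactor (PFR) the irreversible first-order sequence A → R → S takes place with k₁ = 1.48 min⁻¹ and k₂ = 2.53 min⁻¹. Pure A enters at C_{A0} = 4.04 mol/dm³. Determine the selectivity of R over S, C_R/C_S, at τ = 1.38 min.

For first-order series with pure A initially, C_R(τ) = k₁C_{A0}/(k₂−k₁)·(e^(−k₁τ) − e^(−k₂τ)).
e^(−k₁τ) = e^(−1.48×1.38) = e^(−2.042) = 0.1297; e^(−k₂τ) = e^(−3.491) = 0.03046.
C_R = 1.48×4.04/(2.53−1.48) × (0.1297−0.03046) = 5.694×0.09926 = 0.5652 mol/dm³.
C_A = C_{A0}e^(−k₁τ) = 0.5241 mol/dm³, so C_S = C_{A0}−C_A−C_R = 2.951 mol/dm³; C_R/C_S = 0.192.

0.192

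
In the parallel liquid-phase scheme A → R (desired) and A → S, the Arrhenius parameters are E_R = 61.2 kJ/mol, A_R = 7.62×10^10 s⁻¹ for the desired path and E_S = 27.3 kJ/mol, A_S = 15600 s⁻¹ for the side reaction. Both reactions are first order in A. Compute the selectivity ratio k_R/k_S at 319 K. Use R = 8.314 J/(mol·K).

13.7

With equal orders, S_{R/S} = k_R/k_S = (A_R/A_S)·exp[(E_S−E_R)/(RT)].
(E_S−E_R)/(RT) = (27.3−61.2)×10³/(8.314×319) = -33900/2652 = -12.78.
k_R/k_S = (7.62×10^10/15600)·exp(-12.78) = 4.885×10^6 × 2.811×10^-6 = 13.7.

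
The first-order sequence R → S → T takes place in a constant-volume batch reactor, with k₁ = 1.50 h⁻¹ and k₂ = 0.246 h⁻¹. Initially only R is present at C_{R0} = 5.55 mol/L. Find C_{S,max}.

For a first-order series the maximum intermediate yield is C_{S,max}/C_{R0} = (k₁/k₂)^[k₂/(k₂−k₁)].
= (1.50/0.246)^(0.246/(0.246−1.50)) = (6.098)^(-0.1962) = 0.7014.
C_{S,max} = 0.7014×5.55 = 3.89 mol/L.

3.89 mol/L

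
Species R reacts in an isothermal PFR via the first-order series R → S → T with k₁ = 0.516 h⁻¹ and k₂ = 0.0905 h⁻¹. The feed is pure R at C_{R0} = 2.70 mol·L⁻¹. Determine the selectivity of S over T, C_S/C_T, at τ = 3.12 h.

The intermediate concentration in a first-order A→B→C sequence is C_S = k₁C_{R0}(e^(−k₁τ) − e^(−k₂τ))/(k₂−k₁).
e^(−k₁τ) = e^(−0.516×3.12) = e^(−1.610) = 0.1999; e^(−k₂τ) = e^(−0.2824) = 0.7540.
C_S = 0.516×2.70/(0.0905−0.516) × (0.1999−0.7540) = (-3.274)×(-0.5541) = 1.814 mol·L⁻¹.
C_R = C_{R0}e^(−k₁τ) = 0.5397 mol·L⁻¹, so C_T = C_{R0}−C_R−C_S = 0.3460 mol·L⁻¹; C_S/C_T = 5.24.

5.24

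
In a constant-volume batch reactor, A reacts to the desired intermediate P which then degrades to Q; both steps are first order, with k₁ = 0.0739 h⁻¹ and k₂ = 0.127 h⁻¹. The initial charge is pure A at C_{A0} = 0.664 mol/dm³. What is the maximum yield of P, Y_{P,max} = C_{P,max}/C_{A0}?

At the optimum, C_{P,max}/C_{A0} = (k₁/k₂)^[k₂/(k₂−k₁)].
= (0.0739/0.127)^(0.127/(0.127−0.0739)) = (0.5819)^(2.392) = 0.2739.

0.274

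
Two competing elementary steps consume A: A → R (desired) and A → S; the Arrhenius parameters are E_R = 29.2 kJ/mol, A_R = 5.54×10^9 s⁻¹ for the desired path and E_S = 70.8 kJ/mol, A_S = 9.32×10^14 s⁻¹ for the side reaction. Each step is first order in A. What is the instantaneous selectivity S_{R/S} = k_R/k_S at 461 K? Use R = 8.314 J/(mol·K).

Since both paths have the same order in A, the concentration cancels and S_{R/S} = k_R/k_S = (A_R/A_S)·exp[(E_S−E_R)/(RT)].
(E_S−E_R)/(RT) = (70.8−29.2)×10³/(8.314×461) = 41600/3833 = 10.85.
k_R/k_S = (5.54×10^9/9.32×10^14)·exp(10.85) = 5.944×10^-6 × 51731 = 0.308.
Since E_R < E_S, lowering the temperature improves selectivity toward R.

0.308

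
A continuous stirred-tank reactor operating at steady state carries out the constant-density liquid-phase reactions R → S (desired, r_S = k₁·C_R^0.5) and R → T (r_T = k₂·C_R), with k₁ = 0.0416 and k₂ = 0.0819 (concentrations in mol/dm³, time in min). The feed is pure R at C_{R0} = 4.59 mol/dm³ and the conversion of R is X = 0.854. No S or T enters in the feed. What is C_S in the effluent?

Exit C_R = C_{R0}(1−X) = 4.59×0.146 = 0.6701 mol/dm³.
In a CSTR the entire volume is at exit conditions, so r_S = 0.0416×0.6701^0.5 = 0.03405 and r_T = 0.0819×0.6701 = 0.05488.
Fraction of consumed R going to S: r_S/(r_S+r_T) = 0.3829.
C_S = 0.3829·C_{R0}·X = 0.3829×4.59×0.854 = 1.50 mol/dm³.

1.50 mol/dm³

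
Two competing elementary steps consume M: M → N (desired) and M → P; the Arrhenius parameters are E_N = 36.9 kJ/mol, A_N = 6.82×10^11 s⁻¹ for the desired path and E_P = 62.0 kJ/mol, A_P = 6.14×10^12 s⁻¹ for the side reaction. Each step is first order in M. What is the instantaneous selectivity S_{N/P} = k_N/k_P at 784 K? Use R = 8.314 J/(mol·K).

Since both paths have the same order in M, the concentration cancels and S_{N/P} = k_N/k_P = (A_N/A_P)·exp[(E_P−E_N)/(RT)].
(E_P−E_N)/(RT) = (62.0−36.9)×10³/(8.314×784) = 25100/6518 = 3.851.
k_N/k_P = (6.82×10^11/6.14×10^12)·exp(3.851) = 0.1111 × 47.03 = 5.22.
Since E_N < E_P, lowering the temperature improves selectivity toward N.

5.22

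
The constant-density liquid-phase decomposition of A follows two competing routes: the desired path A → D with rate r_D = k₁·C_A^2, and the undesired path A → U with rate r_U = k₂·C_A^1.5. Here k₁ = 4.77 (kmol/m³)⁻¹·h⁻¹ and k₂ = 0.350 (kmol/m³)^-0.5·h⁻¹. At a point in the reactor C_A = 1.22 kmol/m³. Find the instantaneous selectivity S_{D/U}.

15.1

S_{D/U} = r_D/r_U = (k₁·C_A^2)/(k₂·C_A^1.5) = (k₁/k₂)·C_A^0.5.
= (4.77×1.220^2) / (0.350×1.220^1.5) = 7.100/0.4716 = 15.1.
Since the desired path is higher order in A, keeping C_A high (PFR or concentrated feed) favours D.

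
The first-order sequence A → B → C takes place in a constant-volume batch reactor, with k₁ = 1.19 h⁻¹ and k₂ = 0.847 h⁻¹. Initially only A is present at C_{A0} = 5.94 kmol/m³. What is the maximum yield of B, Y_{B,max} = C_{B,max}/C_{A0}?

0.432

For a first-order series the maximum intermediate yield is C_{B,max}/C_{A0} = (k₁/k₂)^[k₂/(k₂−k₁)].
= (1.19/0.847)^(0.847/(0.847−1.19)) = (1.405)^(-2.469) = 0.4319.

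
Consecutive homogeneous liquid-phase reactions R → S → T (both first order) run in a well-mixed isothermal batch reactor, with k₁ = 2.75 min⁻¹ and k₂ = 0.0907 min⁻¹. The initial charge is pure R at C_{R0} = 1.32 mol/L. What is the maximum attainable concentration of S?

1.17 mol/L

At the optimum, C_{S,max}/C_{R0} = (k₁/k₂)^[k₂/(k₂−k₁)].
= (2.75/0.0907)^(0.0907/(0.0907−2.75)) = (30.32)^(-0.03411) = 0.8902.
C_{S,max} = 0.8902×1.32 = 1.17 mol/L.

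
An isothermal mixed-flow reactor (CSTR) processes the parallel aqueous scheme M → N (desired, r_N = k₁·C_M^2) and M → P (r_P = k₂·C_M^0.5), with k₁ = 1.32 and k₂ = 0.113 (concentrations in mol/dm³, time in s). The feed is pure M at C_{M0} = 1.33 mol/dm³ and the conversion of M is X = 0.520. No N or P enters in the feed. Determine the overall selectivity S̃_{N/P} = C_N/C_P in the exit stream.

Exit C_M = C_{M0}(1−X) = 1.33×0.480 = 0.6384 mol/dm³.
A CSTR operates uniformly at the exit composition, giving r_N = 0.5380 and r_P = 0.09029 (each k·C_M^n at C_M = 0.6384).
Overall selectivity = C_N/C_P = r_Nτ/(r_Pτ) = r_N/r_P = 5.96.

5.96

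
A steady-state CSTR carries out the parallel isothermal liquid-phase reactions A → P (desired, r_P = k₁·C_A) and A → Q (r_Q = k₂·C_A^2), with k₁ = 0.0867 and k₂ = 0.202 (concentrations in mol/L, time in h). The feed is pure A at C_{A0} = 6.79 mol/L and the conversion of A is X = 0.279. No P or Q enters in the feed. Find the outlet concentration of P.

0.153 mol/L

Exit C_A = C_{A0}(1−X) = 6.79×0.721 = 4.896 mol/L.
Rates in a CSTR are evaluated at the outlet concentration: r_P = 0.0867×4.896 = 0.4244, r_Q = 0.202×4.896^2 = 4.841.
Fraction of consumed A going to P: r_P/(r_P+r_Q) = 0.08061.
C_P = 0.08061·C_{A0}·X = 0.08061×6.79×0.279 = 0.153 mol/L.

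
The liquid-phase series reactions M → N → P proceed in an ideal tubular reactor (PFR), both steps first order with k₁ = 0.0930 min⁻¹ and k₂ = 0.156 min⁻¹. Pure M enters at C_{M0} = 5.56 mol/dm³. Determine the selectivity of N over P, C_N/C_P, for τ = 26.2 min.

For first-order series with pure M initially, C_N(τ) = k₁C_{M0}/(k₂−k₁)·(e^(−k₁τ) − e^(−k₂τ)).
e^(−k₁τ) = e^(−0.0930×26.2) = e^(−2.437) = 0.08746; e^(−k₂τ) = e^(−4.087) = 0.01679.
C_N = 0.0930×5.56/(0.156−0.0930) × (0.08746−0.01679) = 8.208×0.07067 = 0.5800 mol/dm³.
C_M = C_{M0}e^(−k₁τ) = 0.4863 mol/dm³, so C_P = C_{M0}−C_M−C_N = 4.494 mol/dm³; C_N/C_P = 0.129.

0.129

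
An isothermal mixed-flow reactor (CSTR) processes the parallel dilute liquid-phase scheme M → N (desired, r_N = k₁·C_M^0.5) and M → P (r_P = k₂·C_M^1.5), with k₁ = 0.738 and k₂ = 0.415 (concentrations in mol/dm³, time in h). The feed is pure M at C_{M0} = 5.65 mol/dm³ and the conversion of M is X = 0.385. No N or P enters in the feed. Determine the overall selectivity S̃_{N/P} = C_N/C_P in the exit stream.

Exit C_M = C_{M0}(1−X) = 5.65×0.615 = 3.475 mol/dm³.
In a CSTR the entire volume is at exit conditions, so r_N = 0.738×3.475^0.5 = 1.376 and r_P = 0.415×3.475^1.5 = 2.688.
Overall selectivity = C_N/C_P = r_Nτ/(r_Pτ) = r_N/r_P = 0.512.

0.512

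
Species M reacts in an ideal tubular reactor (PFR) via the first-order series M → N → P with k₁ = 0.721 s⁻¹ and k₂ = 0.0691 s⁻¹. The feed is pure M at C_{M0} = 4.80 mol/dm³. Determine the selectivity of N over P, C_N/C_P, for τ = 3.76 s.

5.06

Solving the coupled first-order balances gives C_N(τ) = [k₁/(k₂−k₁)]·C_{M0}·(e^(−k₁τ) − e^(−k₂τ)).
e^(−k₁τ) = e^(−0.721×3.76) = e^(−2.711) = 0.06647; e^(−k₂τ) = e^(−0.2598) = 0.7712.
C_N = 0.721×4.80/(0.0691−0.721) × (0.06647−0.7712) = (-5.309)×(-0.7047) = 3.741 mol/dm³.
C_M = C_{M0}e^(−k₁τ) = 0.3191 mol/dm³, so C_P = C_{M0}−C_M−C_N = 0.7397 mol/dm³; C_N/C_P = 5.06.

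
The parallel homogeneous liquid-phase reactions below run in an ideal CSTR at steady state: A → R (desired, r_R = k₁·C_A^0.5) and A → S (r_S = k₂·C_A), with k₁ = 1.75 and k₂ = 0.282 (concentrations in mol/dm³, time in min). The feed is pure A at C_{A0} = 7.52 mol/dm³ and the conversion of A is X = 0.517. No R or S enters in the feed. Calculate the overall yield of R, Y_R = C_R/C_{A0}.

Exit C_A = C_{A0}(1−X) = 7.52×0.483 = 3.632 mol/dm³.
A CSTR operates uniformly at the exit composition, giving r_R = 3.335 and r_S = 1.024 (each k·C_A^n at C_A = 3.632).
Fraction of consumed A going to R: r_R/(r_R+r_S) = 0.7650.
C_R = 0.7650·C_{A0}·X = 0.7650×7.52×0.517 = 2.97 mol/dm³; Y_R = C_R/C_{A0} = 0.396.

0.396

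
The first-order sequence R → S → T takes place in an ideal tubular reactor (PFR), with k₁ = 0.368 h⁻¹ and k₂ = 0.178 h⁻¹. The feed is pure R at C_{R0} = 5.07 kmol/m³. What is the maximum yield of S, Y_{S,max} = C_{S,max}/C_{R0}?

0.506

For a first-order series the maximum intermediate yield is C_{S,max}/C_{R0} = (k₁/k₂)^[k₂/(k₂−k₁)].
= (0.368/0.178)^(0.178/(0.178−0.368)) = (2.067)^(-0.9368) = 0.5064.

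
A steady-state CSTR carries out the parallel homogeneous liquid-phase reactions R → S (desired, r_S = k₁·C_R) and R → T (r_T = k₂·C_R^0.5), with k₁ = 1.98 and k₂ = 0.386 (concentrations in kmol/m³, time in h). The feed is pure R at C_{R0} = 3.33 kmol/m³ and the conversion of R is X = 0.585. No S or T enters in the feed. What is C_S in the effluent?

1.67 kmol/m³

Exit C_R = C_{R0}(1−X) = 3.33×0.415 = 1.382 kmol/m³.
Rates in a CSTR are evaluated at the outlet concentration: r_S = 1.98×1.382 = 2.736, r_T = 0.386×1.382^0.5 = 0.4538.
Fraction of consumed R going to S: r_S/(r_S+r_T) = 0.8578.
C_S = 0.8578·C_{R0}·X = 0.8578×3.33×0.585 = 1.67 kmol/m³.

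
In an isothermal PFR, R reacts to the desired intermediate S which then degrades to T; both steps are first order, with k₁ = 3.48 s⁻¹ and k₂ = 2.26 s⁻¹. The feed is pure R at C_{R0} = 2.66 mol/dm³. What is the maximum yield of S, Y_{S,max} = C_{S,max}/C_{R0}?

For a first-order series the maximum intermediate yield is C_{S,max}/C_{R0} = (k₁/k₂)^[k₂/(k₂−k₁)].
= (3.48/2.26)^(2.26/(2.26−3.48)) = (1.540)^(-1.852) = 0.4495.

0.449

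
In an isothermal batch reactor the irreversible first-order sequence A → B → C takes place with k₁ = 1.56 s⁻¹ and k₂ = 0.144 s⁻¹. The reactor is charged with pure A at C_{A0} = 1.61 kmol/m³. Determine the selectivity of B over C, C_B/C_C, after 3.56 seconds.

1.92

Solving the coupled first-order balances gives C_B(t) = [k₁/(k₂−k₁)]·C_{A0}·(e^(−k₁t) − e^(−k₂t)).
e^(−k₁t) = e^(−1.56×3.56) = e^(−5.554) = 0.003873; e^(−k₂t) = e^(−0.5126) = 0.5989.
C_B = 1.56×1.61/(0.144−1.56) × (0.003873−0.5989) = (-1.774)×(-0.5950) = 1.055 kmol/m³.
C_A = C_{A0}e^(−k₁t) = 0.006236 kmol/m³, so C_C = C_{A0}−C_A−C_B = 0.5483 kmol/m³; C_B/C_C = 1.92.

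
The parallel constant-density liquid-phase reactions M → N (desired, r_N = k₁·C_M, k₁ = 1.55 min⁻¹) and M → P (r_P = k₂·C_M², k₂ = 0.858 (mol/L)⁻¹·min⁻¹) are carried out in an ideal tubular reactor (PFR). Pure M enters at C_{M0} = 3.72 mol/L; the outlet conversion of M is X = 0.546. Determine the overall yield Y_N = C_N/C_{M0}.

0.222

C_M = C_{M0}(1−X) = 1.689 mol/L.
Along a PFR/batch, dC_N/dC_M = −r_N/(r_N+r_P) = −k₁/(k₁+k₂·C_M).
Integrating from C_{M0} to C_M: C_N = (1.55/0.858)·ln[(1.55+0.858·3.72)/(1.55+0.858·1.69)] = 1.807·ln(4.742/2.999) = 0.8276 mol/L.
Y_N = C_N/C_{M0} = 0.8276/3.72 = 0.222.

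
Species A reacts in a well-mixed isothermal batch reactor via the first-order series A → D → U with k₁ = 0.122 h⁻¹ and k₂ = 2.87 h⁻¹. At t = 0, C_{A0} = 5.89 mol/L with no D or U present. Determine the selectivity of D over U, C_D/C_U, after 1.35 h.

For first-order series with pure A initially, C_D(t) = k₁C_{A0}/(k₂−k₁)·(e^(−k₁t) − e^(−k₂t)).
e^(−k₁t) = e^(−0.122×1.35) = e^(−0.1647) = 0.8481; e^(−k₂t) = e^(−3.875) = 0.02076.
C_D = 0.122×5.89/(2.87−0.122) × (0.8481−0.02076) = 0.2615×0.8274 = 0.2164 mol/L.
C_A = C_{A0}e^(−k₁t) = 4.996 mol/L, so C_U = C_{A0}−C_A−C_D = 0.6781 mol/L; C_D/C_U = 0.319.

0.319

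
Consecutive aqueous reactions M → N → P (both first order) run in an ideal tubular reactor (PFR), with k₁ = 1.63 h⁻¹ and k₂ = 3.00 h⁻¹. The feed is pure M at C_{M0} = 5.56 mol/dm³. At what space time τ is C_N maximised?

0.445 h

For first-order series the maximum of C_N occurs at τ_opt = ln(k₂/k₁)/(k₂−k₁).
= ln(3.00/1.63)/(3.00−1.63) = ln(1.840)/1.370 = 0.6100/1.370 = 0.445 h.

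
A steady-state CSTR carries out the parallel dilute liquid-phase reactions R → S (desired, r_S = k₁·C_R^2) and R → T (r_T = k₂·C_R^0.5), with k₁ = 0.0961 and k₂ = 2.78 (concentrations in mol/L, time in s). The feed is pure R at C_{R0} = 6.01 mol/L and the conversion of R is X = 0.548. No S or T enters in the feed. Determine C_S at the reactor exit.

Exit C_R = C_{R0}(1−X) = 6.01×0.452 = 2.717 mol/L.
In a CSTR the entire volume is at exit conditions, so r_S = 0.0961×2.717^2 = 0.7092 and r_T = 2.78×2.717^0.5 = 4.582.
Fraction of consumed R going to S: r_S/(r_S+r_T) = 0.1340.
C_S = 0.1340·C_{R0}·X = 0.1340×6.01×0.548 = 0.441 mol/L.

0.441 mol/L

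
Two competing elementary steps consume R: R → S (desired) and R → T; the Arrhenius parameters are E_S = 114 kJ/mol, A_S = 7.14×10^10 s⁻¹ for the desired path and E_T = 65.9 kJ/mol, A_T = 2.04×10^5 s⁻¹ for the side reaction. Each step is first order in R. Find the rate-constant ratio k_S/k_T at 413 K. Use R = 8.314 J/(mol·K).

With equal orders, S_{S/T} = k_S/k_T = (A_S/A_T)·exp[(E_T−E_S)/(RT)].
(E_T−E_S)/(RT) = (65.9−114)×10³/(8.314×413) = -48100/3434 = -14.01.
k_S/k_T = (7.14×10^10/2.04×10^5)·exp(-14.01) = 3.500×10^5 × 8.247×10^-7 = 0.289.
Since E_S > E_T, raising the temperature improves selectivity toward S.

0.289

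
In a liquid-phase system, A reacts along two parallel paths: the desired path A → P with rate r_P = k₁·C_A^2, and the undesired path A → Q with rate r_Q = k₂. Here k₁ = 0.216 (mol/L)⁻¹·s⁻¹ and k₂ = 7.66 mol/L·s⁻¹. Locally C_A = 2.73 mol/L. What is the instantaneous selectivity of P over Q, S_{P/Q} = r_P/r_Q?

0.210

S_{P/Q} = r_P/r_Q = (k₁·C_A^2)/(k₂) = (k₁/k₂)·C_A^2.
= (0.216×2.730^2) / (7.66) = 1.610/7.660 = 0.210.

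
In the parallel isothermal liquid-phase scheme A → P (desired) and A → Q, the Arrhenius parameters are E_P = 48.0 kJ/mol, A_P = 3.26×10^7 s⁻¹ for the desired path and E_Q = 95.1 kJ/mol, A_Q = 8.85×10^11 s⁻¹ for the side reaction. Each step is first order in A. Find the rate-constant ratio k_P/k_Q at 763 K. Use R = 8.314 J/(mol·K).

0.0618

With equal orders, S_{P/Q} = k_P/k_Q = (A_P/A_Q)·exp[(E_Q−E_P)/(RT)].
(E_Q−E_P)/(RT) = (95.1−48.0)×10³/(8.314×763) = 47100/6344 = 7.425.
k_P/k_Q = (3.26×10^7/8.85×10^11)·exp(7.425) = 3.684×10^-5 × 1677 = 0.0618.
Since E_P < E_Q, lowering the temperature improves selectivity toward P.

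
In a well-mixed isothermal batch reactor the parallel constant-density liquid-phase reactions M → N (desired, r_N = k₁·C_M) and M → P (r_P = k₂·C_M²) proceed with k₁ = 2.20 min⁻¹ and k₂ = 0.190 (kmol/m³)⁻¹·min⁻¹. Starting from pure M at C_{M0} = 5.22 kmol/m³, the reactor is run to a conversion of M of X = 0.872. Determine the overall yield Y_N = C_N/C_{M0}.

0.701

C_M = C_{M0}(1−X) = 0.6682 kmol/m³.
Along a PFR/batch, dC_N/dC_M = −r_N/(r_N+r_P) = −k₁/(k₁+k₂·C_M).
Integrating from C_{M0} to C_M: C_N = (2.20/0.190)·ln[(2.20+0.190·5.22)/(2.20+0.190·0.668)] = 11.58·ln(3.192/2.327) = 3.659 kmol/m³.
Y_N = C_N/C_{M0} = 3.659/5.22 = 0.701.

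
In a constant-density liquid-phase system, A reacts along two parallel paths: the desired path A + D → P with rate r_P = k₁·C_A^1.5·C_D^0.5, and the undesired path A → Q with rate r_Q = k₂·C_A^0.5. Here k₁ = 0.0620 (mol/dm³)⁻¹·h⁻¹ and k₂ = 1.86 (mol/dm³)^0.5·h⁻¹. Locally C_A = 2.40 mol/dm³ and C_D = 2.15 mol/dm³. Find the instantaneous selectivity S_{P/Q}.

0.117

S_{P/Q} = r_P/r_Q = (k₁·C_A^1.5·C_D^0.5)/(k₂·C_A^0.5) = (k₁/k₂)·C_A·C_D^0.5.
= (0.0620×2.400^1.5×2.150^0.5) / (1.86×2.400^0.5) = 0.3380/2.881 = 0.117.
Since the desired path is higher order in A, keeping C_A high (PFR or concentrated feed) favours P.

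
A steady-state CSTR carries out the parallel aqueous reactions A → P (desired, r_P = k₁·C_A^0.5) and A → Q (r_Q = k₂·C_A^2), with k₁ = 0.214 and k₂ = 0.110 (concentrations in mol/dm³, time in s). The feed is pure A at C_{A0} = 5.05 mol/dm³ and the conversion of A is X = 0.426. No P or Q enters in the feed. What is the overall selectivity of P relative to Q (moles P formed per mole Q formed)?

Exit C_A = C_{A0}(1−X) = 5.05×0.574 = 2.899 mol/dm³.
A CSTR operates uniformly at the exit composition, giving r_P = 0.3643 and r_Q = 0.9243 (each k·C_A^n at C_A = 2.899).
Overall selectivity = C_P/C_Q = r_Pτ/(r_Qτ) = r_P/r_Q = 0.394.

0.394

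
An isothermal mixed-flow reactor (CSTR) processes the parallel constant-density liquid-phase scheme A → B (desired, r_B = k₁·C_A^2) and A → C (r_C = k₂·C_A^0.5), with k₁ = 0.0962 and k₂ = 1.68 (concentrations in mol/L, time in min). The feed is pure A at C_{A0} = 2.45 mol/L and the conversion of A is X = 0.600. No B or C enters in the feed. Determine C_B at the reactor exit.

Exit C_A = C_{A0}(1−X) = 2.45×0.400 = 0.9800 mol/L.
A CSTR operates uniformly at the exit composition, giving r_B = 0.09239 and r_C = 1.663 (each k·C_A^n at C_A = 0.9800).
Fraction of consumed A going to B: r_B/(r_B+r_C) = 0.05263.
C_B = 0.05263·C_{A0}·X = 0.05263×2.45×0.600 = 0.0774 mol/L.

0.0774 mol/L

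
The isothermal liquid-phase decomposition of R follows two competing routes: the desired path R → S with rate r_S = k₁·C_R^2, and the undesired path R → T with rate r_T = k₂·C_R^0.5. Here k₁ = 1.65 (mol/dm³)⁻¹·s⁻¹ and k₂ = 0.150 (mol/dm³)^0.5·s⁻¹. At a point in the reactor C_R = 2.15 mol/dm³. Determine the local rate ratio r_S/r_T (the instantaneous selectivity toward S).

S_{S/T} = r_S/r_T = (k₁·C_R^2)/(k₂·C_R^0.5) = (k₁/k₂)·C_R^1.5.
= (1.65×2.150^2) / (0.150×2.150^0.5) = 7.627/0.2199 = 34.7.

34.7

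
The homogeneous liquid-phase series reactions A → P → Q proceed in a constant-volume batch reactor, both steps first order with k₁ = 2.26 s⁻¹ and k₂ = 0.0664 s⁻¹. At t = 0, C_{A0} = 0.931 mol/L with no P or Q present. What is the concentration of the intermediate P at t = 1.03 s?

For first-order series with pure A initially, C_P(t) = k₁C_{A0}/(k₂−k₁)·(e^(−k₁t) − e^(−k₂t)).
e^(−k₁t) = e^(−2.26×1.03) = e^(−2.328) = 0.09751; e^(−k₂t) = e^(−0.06839) = 0.9339.
C_P = 2.26×0.931/(0.0664−2.26) × (0.09751−0.9339) = (-0.9592)×(-0.8364) = 0.8022 mol/L.

0.802 mol/L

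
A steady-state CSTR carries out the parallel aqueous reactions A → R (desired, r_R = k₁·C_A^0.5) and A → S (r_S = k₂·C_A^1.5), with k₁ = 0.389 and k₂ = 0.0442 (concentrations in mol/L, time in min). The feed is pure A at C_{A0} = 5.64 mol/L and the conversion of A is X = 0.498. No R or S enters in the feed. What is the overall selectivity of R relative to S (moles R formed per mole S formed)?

3.11

Exit C_A = C_{A0}(1−X) = 5.64×0.502 = 2.831 mol/L.
A CSTR operates uniformly at the exit composition, giving r_R = 0.6545 and r_S = 0.2106 (each k·C_A^n at C_A = 2.831).
Overall selectivity = C_R/C_S = r_Rτ/(r_Sτ) = r_R/r_S = 3.11.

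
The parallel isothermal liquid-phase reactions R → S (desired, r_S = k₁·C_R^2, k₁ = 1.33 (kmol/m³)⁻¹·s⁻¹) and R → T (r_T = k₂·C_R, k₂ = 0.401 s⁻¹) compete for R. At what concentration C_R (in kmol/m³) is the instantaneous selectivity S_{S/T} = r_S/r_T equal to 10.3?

3.11 kmol/m³

S_{S/T} = (k₁/k₂)·C_R ⇒ C_R = S·k₂/k₁.
= 10.3×0.401/1.33 = 3.11 kmol/m³.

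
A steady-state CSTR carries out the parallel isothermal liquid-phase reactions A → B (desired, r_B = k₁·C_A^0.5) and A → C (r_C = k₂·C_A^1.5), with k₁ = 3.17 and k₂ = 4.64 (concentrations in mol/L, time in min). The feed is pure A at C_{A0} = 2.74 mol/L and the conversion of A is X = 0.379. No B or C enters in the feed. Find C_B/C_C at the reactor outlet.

Exit C_A = C_{A0}(1−X) = 2.74×0.621 = 1.702 mol/L.
Rates in a CSTR are evaluated at the outlet concentration: r_B = 3.17×1.702^0.5 = 4.135, r_C = 4.64×1.702^1.5 = 10.30.
Overall selectivity = C_B/C_C = r_Bτ/(r_Cτ) = r_B/r_C = 0.402.

0.402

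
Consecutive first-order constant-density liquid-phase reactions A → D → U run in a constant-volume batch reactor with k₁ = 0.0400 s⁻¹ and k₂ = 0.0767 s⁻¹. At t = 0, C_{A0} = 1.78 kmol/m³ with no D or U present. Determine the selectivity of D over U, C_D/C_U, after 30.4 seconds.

0.447

Solving the coupled first-order balances gives C_D(t) = [k₁/(k₂−k₁)]·C_{A0}·(e^(−k₁t) − e^(−k₂t)).
e^(−k₁t) = e^(−0.0400×30.4) = e^(−1.216) = 0.2964; e^(−k₂t) = e^(−2.332) = 0.09713.
C_D = 0.0400×1.78/(0.0767−0.0400) × (0.2964−0.09713) = 1.940×0.1993 = 0.3866 kmol/m³.
C_A = C_{A0}e^(−k₁t) = 0.5276 kmol/m³, so C_U = C_{A0}−C_A−C_D = 0.8658 kmol/m³; C_D/C_U = 0.447.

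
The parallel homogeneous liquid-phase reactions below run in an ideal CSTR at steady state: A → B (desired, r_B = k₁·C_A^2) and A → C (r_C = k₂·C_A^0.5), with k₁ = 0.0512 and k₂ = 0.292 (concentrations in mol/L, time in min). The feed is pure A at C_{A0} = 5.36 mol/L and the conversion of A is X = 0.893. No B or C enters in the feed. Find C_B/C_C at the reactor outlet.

0.0762

Exit C_A = C_{A0}(1−X) = 5.36×0.107 = 0.5735 mol/L.
Rates in a CSTR are evaluated at the outlet concentration: r_B = 0.0512×0.5735^2 = 0.01684, r_C = 0.292×0.5735^0.5 = 0.2211.
Overall selectivity = C_B/C_C = r_Bτ/(r_Cτ) = r_B/r_C = 0.0762.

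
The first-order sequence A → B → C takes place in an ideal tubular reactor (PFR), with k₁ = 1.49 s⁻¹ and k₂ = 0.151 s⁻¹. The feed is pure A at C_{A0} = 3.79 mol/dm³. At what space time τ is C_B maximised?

Setting dC_B/dτ = 0 gives τ_opt = ln(k₂/k₁)/(k₂−k₁).
= ln(0.151/1.49)/(0.151−1.49) = ln(0.1013)/-1.339 = -2.289/-1.339 = 1.71 s.

1.71 s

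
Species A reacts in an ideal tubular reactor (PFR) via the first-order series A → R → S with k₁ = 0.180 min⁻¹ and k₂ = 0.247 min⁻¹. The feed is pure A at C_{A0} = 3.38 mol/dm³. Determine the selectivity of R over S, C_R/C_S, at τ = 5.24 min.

Solving the coupled first-order balances gives C_R(τ) = [k₁/(k₂−k₁)]·C_{A0}·(e^(−k₁τ) − e^(−k₂τ)).
e^(−k₁τ) = e^(−0.180×5.24) = e^(−0.9432) = 0.3894; e^(−k₂τ) = e^(−1.294) = 0.2741.
C_R = 0.180×3.38/(0.247−0.180) × (0.3894−0.2741) = 9.081×0.1153 = 1.047 mol/dm³.
C_A = C_{A0}e^(−k₁τ) = 1.316 mol/dm³, so C_S = C_{A0}−C_A−C_R = 1.017 mol/dm³; C_R/C_S = 1.03.

1.03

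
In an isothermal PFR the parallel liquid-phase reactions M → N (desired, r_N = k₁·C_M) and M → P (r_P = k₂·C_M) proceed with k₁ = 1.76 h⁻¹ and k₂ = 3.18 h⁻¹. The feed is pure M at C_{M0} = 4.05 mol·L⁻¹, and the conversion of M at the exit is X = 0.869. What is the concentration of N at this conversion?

1.25 mol·L⁻¹

C_M = C_{M0}(1−X) = 0.5305 mol·L⁻¹.
Both paths are first order in M, so the instantaneous fraction to N is constant: dC_N/d(−C_M) = k₁/(k₁+k₂) = 0.3563.
C_N = 0.3563·(C_{M0}−C_M) = 0.3563×3.519 = 1.25 mol·L⁻¹.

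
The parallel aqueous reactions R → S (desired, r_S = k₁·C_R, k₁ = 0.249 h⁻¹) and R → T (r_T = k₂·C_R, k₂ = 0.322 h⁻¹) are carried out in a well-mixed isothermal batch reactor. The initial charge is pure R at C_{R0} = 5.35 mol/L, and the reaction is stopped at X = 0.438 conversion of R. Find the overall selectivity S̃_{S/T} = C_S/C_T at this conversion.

C_R = C_{R0}(1−X) = 3.007 mol/L.
Both paths are first order in R, so the instantaneous fraction to S is constant: dC_S/d(−C_R) = k₁/(k₁+k₂) = 0.4361.
C_S = 0.4361·(C_{R0}−C_R) = 0.4361×2.343 = 1.02 mol/L.
C_T = (C_{R0}−C_R)−C_S = 1.321 mol/L; S̃_{S/T} = 1.022/1.321 = 0.773.

0.773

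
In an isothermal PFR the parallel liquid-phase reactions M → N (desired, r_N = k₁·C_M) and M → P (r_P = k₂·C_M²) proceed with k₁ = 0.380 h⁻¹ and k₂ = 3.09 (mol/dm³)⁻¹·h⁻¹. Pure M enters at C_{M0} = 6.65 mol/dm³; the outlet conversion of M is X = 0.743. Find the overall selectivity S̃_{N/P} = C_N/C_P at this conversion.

0.0336

C_M = C_{M0}(1−X) = 1.709 mol/dm³.
Along a PFR/batch, dC_N/dC_M = −r_N/(r_N+r_P) = −k₁/(k₁+k₂·C_M).
Integrating from C_{M0} to C_M: C_N = (0.380/3.09)·ln[(0.380+3.09·6.65)/(0.380+3.09·1.71)] = 0.1230·ln(20.93/5.661) = 0.1608 mol/dm³.
C_P = (C_{M0}−C_M)−C_N = 4.780 mol/dm³; S̃_{N/P} = 0.1608/4.780 = 0.0336.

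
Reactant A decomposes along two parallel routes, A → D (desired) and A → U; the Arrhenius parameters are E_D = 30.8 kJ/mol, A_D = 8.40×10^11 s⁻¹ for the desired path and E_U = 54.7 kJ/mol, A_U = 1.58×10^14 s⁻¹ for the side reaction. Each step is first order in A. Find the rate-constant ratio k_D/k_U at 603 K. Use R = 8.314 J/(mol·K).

k_D/k_U = (A_D/A_U)·exp[−(E_D−E_U)/(RT)] = (A_D/A_U)·exp[(E_U−E_D)/(RT)].
(E_U−E_D)/(RT) = (54.7−30.8)×10³/(8.314×603) = 23900/5013 = 4.767.
k_D/k_U = (8.40×10^11/1.58×10^14)·exp(4.767) = 0.005316 × 117.6 = 0.625.

0.625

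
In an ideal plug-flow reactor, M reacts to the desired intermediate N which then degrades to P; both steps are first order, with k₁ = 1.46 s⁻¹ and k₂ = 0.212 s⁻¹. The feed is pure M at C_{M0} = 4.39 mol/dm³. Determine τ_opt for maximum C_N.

For first-order series the maximum of C_N occurs at τ_opt = ln(k₂/k₁)/(k₂−k₁).
= ln(0.212/1.46)/(0.212−1.46) = ln(0.1452)/-1.248 = -1.930/-1.248 = 1.55 s.

1.55 s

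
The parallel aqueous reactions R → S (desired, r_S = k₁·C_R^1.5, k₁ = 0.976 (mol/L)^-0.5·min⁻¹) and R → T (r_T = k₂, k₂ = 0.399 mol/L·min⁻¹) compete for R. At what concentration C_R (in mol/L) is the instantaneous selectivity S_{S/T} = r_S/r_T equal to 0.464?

S_{S/T} = (k₁/k₂)·C_R^1.5 ⇒ C_R = (S·k₂/k₁)^(1/1.5).
= (0.464×0.399/0.976)^(0.6667) = (0.1897)^(0.6667) = 0.330 mol/L.

0.330 mol/L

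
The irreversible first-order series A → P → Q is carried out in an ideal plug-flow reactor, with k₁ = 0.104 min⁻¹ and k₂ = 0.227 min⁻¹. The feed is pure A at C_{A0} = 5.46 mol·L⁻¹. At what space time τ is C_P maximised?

6.35 min

The intermediate peaks when r₁ = r₂, i.e. k₁e^(−k₁τ) = k₂e^(−k₂τ), giving τ_opt = ln(k₂/k₁)/(k₂−k₁).
= ln(0.227/0.104)/(0.227−0.104) = ln(2.183)/0.1230 = 0.7806/0.1230 = 6.35 min.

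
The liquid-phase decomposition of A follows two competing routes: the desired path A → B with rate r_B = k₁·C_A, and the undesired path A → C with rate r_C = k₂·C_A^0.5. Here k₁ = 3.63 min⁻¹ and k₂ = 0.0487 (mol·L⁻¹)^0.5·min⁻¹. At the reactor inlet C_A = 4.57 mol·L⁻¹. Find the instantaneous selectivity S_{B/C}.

S_{B/C} = r_B/r_C = (k₁·C_A)/(k₂·C_A^0.5) = (k₁/k₂)·C_A^0.5.
= (3.63×4.570) / (0.0487×4.570^0.5) = 16.59/0.1041 = 159.
Since the desired path is higher order in A, keeping C_A high (PFR or concentrated feed) favours B.

159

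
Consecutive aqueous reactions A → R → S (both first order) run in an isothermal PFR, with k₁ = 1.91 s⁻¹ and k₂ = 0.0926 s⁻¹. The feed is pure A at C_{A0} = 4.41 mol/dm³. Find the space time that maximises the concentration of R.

1.67 s

The intermediate peaks when r₁ = r₂, i.e. k₁e^(−k₁τ) = k₂e^(−k₂τ), giving τ_opt = ln(k₂/k₁)/(k₂−k₁).
= ln(0.0926/1.91)/(0.0926−1.91) = ln(0.04848)/-1.817 = -3.027/-1.817 = 1.67 s.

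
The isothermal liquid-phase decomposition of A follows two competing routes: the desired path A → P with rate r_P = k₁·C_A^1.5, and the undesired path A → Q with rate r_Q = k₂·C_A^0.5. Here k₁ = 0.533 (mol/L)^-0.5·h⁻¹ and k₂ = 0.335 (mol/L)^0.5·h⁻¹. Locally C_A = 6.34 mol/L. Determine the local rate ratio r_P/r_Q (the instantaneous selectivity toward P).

10.1

S_{P/Q} = r_P/r_Q = (k₁·C_A^1.5)/(k₂·C_A^0.5) = (k₁/k₂)·C_A.
= (0.533×6.340^1.5) / (0.335×6.340^0.5) = 8.509/0.8435 = 10.1.
Since the desired path is higher order in A, keeping C_A high (PFR or concentrated feed) favours P.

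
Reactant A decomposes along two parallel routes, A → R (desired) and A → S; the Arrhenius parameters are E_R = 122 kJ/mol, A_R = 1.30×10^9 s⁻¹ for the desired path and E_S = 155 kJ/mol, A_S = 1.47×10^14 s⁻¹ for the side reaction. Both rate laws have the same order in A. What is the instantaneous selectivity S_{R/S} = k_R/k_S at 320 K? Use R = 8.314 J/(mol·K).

Since both paths have the same order in A, the concentration cancels and S_{R/S} = k_R/k_S = (A_R/A_S)·exp[(E_S−E_R)/(RT)].
(E_S−E_R)/(RT) = (155−122)×10³/(8.314×320) = 33000/2660 = 12.40.
k_R/k_S = (1.30×10^9/1.47×10^14)·exp(12.40) = 8.844×10^-6 × 2.437×10^5 = 2.16.
Since E_R < E_S, lowering the temperature improves selectivity toward R.

2.16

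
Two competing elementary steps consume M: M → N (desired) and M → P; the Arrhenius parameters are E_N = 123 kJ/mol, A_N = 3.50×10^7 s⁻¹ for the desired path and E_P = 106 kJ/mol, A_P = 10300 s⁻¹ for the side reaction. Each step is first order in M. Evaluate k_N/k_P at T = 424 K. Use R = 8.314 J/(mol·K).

With equal orders, S_{N/P} = k_N/k_P = (A_N/A_P)·exp[(E_P−E_N)/(RT)].
(E_P−E_N)/(RT) = (106−123)×10³/(8.314×424) = -17000/3525 = -4.823.
k_N/k_P = (3.50×10^7/10300)·exp(-4.823) = 3398 × 0.008047 = 27.3.
Since E_N > E_P, raising the temperature improves selectivity toward N.

27.3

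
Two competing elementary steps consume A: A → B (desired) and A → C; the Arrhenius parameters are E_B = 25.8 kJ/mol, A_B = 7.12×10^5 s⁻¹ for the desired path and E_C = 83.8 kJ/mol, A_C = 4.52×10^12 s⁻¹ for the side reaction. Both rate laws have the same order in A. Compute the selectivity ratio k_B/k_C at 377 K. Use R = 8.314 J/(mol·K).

k_B/k_C = (A_B/A_C)·exp[−(E_B−E_C)/(RT)] = (A_B/A_C)·exp[(E_C−E_B)/(RT)].
(E_C−E_B)/(RT) = (83.8−25.8)×10³/(8.314×377) = 58000/3134 = 18.50.
k_B/k_C = (7.12×10^5/4.52×10^12)·exp(18.50) = 1.575×10^-7 × 1.087×10^8 = 17.1.

17.1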